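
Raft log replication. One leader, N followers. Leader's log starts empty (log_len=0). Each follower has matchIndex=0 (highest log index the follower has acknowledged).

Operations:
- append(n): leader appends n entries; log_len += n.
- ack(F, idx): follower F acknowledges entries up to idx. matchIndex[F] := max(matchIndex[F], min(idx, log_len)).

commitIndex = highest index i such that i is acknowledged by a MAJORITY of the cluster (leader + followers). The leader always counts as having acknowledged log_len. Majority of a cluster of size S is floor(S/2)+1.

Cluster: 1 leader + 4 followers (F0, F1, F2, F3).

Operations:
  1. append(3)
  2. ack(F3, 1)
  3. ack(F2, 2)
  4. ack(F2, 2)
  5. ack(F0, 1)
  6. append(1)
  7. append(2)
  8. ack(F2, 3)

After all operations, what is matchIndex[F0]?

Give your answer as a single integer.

Answer: 1

Derivation:
Op 1: append 3 -> log_len=3
Op 2: F3 acks idx 1 -> match: F0=0 F1=0 F2=0 F3=1; commitIndex=0
Op 3: F2 acks idx 2 -> match: F0=0 F1=0 F2=2 F3=1; commitIndex=1
Op 4: F2 acks idx 2 -> match: F0=0 F1=0 F2=2 F3=1; commitIndex=1
Op 5: F0 acks idx 1 -> match: F0=1 F1=0 F2=2 F3=1; commitIndex=1
Op 6: append 1 -> log_len=4
Op 7: append 2 -> log_len=6
Op 8: F2 acks idx 3 -> match: F0=1 F1=0 F2=3 F3=1; commitIndex=1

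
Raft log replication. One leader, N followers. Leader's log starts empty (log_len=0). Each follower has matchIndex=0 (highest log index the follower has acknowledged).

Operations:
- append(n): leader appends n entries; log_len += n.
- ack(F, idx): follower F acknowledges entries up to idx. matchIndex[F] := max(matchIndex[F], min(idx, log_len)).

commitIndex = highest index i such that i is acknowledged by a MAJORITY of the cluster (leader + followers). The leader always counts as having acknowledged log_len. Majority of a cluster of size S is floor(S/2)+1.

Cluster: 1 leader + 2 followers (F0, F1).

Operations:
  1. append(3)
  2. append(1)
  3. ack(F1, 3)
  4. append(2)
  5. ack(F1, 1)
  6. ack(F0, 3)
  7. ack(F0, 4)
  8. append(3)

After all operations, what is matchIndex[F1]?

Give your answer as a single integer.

Op 1: append 3 -> log_len=3
Op 2: append 1 -> log_len=4
Op 3: F1 acks idx 3 -> match: F0=0 F1=3; commitIndex=3
Op 4: append 2 -> log_len=6
Op 5: F1 acks idx 1 -> match: F0=0 F1=3; commitIndex=3
Op 6: F0 acks idx 3 -> match: F0=3 F1=3; commitIndex=3
Op 7: F0 acks idx 4 -> match: F0=4 F1=3; commitIndex=4
Op 8: append 3 -> log_len=9

Answer: 3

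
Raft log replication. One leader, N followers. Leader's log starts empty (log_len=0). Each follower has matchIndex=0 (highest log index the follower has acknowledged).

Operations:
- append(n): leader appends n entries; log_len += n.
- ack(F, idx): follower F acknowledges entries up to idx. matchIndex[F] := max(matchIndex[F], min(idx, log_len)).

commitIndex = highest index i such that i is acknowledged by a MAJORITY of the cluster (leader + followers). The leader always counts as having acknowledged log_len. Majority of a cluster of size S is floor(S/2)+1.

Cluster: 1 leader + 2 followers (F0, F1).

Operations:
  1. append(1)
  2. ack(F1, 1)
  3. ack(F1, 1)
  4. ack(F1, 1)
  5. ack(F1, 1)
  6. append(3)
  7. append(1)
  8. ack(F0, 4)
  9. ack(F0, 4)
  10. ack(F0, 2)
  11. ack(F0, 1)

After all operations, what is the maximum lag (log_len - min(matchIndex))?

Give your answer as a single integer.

Answer: 4

Derivation:
Op 1: append 1 -> log_len=1
Op 2: F1 acks idx 1 -> match: F0=0 F1=1; commitIndex=1
Op 3: F1 acks idx 1 -> match: F0=0 F1=1; commitIndex=1
Op 4: F1 acks idx 1 -> match: F0=0 F1=1; commitIndex=1
Op 5: F1 acks idx 1 -> match: F0=0 F1=1; commitIndex=1
Op 6: append 3 -> log_len=4
Op 7: append 1 -> log_len=5
Op 8: F0 acks idx 4 -> match: F0=4 F1=1; commitIndex=4
Op 9: F0 acks idx 4 -> match: F0=4 F1=1; commitIndex=4
Op 10: F0 acks idx 2 -> match: F0=4 F1=1; commitIndex=4
Op 11: F0 acks idx 1 -> match: F0=4 F1=1; commitIndex=4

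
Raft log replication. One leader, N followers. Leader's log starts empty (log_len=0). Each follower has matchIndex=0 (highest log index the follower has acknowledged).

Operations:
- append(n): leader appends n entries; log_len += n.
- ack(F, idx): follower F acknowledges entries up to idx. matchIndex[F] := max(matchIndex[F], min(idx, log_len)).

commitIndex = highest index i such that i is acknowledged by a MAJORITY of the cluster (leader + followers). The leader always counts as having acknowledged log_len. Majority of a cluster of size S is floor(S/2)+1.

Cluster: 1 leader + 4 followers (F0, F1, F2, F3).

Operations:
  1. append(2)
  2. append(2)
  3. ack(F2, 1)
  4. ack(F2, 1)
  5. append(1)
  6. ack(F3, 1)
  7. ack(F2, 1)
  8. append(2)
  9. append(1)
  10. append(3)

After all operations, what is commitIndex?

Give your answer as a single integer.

Answer: 1

Derivation:
Op 1: append 2 -> log_len=2
Op 2: append 2 -> log_len=4
Op 3: F2 acks idx 1 -> match: F0=0 F1=0 F2=1 F3=0; commitIndex=0
Op 4: F2 acks idx 1 -> match: F0=0 F1=0 F2=1 F3=0; commitIndex=0
Op 5: append 1 -> log_len=5
Op 6: F3 acks idx 1 -> match: F0=0 F1=0 F2=1 F3=1; commitIndex=1
Op 7: F2 acks idx 1 -> match: F0=0 F1=0 F2=1 F3=1; commitIndex=1
Op 8: append 2 -> log_len=7
Op 9: append 1 -> log_len=8
Op 10: append 3 -> log_len=11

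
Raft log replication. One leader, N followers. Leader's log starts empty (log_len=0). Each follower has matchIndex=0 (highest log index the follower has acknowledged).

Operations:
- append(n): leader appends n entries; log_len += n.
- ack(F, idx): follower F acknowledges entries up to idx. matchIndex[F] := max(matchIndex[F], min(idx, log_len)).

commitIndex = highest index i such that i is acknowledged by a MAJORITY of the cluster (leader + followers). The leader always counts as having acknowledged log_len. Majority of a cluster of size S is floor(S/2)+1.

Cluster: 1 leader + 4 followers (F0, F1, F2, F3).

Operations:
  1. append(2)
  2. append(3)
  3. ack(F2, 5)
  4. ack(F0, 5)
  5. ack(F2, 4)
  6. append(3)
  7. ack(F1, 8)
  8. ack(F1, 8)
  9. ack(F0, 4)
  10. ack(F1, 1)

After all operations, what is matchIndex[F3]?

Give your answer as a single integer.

Op 1: append 2 -> log_len=2
Op 2: append 3 -> log_len=5
Op 3: F2 acks idx 5 -> match: F0=0 F1=0 F2=5 F3=0; commitIndex=0
Op 4: F0 acks idx 5 -> match: F0=5 F1=0 F2=5 F3=0; commitIndex=5
Op 5: F2 acks idx 4 -> match: F0=5 F1=0 F2=5 F3=0; commitIndex=5
Op 6: append 3 -> log_len=8
Op 7: F1 acks idx 8 -> match: F0=5 F1=8 F2=5 F3=0; commitIndex=5
Op 8: F1 acks idx 8 -> match: F0=5 F1=8 F2=5 F3=0; commitIndex=5
Op 9: F0 acks idx 4 -> match: F0=5 F1=8 F2=5 F3=0; commitIndex=5
Op 10: F1 acks idx 1 -> match: F0=5 F1=8 F2=5 F3=0; commitIndex=5

Answer: 0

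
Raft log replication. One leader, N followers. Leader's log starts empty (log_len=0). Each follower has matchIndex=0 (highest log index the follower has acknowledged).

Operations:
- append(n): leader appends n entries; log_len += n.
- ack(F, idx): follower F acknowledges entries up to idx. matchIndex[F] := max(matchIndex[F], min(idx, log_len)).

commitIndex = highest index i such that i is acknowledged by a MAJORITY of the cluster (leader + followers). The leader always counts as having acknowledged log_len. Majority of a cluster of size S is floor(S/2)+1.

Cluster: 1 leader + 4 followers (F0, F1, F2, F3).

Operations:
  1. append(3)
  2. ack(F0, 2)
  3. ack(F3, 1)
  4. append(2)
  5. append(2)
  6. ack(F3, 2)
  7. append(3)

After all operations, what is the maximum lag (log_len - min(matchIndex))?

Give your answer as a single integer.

Answer: 10

Derivation:
Op 1: append 3 -> log_len=3
Op 2: F0 acks idx 2 -> match: F0=2 F1=0 F2=0 F3=0; commitIndex=0
Op 3: F3 acks idx 1 -> match: F0=2 F1=0 F2=0 F3=1; commitIndex=1
Op 4: append 2 -> log_len=5
Op 5: append 2 -> log_len=7
Op 6: F3 acks idx 2 -> match: F0=2 F1=0 F2=0 F3=2; commitIndex=2
Op 7: append 3 -> log_len=10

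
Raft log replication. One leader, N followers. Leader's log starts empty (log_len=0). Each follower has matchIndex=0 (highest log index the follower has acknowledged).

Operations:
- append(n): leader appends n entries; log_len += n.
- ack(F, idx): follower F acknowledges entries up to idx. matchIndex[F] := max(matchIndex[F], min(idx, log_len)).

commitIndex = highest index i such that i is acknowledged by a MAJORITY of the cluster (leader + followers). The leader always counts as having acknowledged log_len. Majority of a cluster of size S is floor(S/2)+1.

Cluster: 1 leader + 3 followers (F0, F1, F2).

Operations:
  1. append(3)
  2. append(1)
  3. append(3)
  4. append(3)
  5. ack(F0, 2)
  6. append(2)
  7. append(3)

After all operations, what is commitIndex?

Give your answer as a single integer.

Op 1: append 3 -> log_len=3
Op 2: append 1 -> log_len=4
Op 3: append 3 -> log_len=7
Op 4: append 3 -> log_len=10
Op 5: F0 acks idx 2 -> match: F0=2 F1=0 F2=0; commitIndex=0
Op 6: append 2 -> log_len=12
Op 7: append 3 -> log_len=15

Answer: 0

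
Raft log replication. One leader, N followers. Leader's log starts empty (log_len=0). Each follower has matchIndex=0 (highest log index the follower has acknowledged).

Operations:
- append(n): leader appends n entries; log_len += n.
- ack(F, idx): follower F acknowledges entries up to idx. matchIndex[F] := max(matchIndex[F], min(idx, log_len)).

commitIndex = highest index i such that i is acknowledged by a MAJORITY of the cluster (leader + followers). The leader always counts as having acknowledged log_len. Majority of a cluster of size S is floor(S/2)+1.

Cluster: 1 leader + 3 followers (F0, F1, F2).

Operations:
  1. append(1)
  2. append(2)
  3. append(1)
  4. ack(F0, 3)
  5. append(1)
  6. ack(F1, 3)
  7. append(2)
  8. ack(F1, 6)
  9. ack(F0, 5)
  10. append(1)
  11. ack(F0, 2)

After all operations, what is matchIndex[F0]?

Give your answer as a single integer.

Answer: 5

Derivation:
Op 1: append 1 -> log_len=1
Op 2: append 2 -> log_len=3
Op 3: append 1 -> log_len=4
Op 4: F0 acks idx 3 -> match: F0=3 F1=0 F2=0; commitIndex=0
Op 5: append 1 -> log_len=5
Op 6: F1 acks idx 3 -> match: F0=3 F1=3 F2=0; commitIndex=3
Op 7: append 2 -> log_len=7
Op 8: F1 acks idx 6 -> match: F0=3 F1=6 F2=0; commitIndex=3
Op 9: F0 acks idx 5 -> match: F0=5 F1=6 F2=0; commitIndex=5
Op 10: append 1 -> log_len=8
Op 11: F0 acks idx 2 -> match: F0=5 F1=6 F2=0; commitIndex=5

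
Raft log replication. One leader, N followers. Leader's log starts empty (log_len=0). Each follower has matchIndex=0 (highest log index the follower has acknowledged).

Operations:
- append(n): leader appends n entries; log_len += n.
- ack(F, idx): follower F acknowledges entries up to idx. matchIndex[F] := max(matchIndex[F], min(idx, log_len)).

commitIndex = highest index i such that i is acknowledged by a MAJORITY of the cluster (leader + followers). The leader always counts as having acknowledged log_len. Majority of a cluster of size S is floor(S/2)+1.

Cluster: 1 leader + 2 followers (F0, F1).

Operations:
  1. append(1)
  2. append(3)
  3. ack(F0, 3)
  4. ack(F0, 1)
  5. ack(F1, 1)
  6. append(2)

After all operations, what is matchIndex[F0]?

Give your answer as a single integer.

Answer: 3

Derivation:
Op 1: append 1 -> log_len=1
Op 2: append 3 -> log_len=4
Op 3: F0 acks idx 3 -> match: F0=3 F1=0; commitIndex=3
Op 4: F0 acks idx 1 -> match: F0=3 F1=0; commitIndex=3
Op 5: F1 acks idx 1 -> match: F0=3 F1=1; commitIndex=3
Op 6: append 2 -> log_len=6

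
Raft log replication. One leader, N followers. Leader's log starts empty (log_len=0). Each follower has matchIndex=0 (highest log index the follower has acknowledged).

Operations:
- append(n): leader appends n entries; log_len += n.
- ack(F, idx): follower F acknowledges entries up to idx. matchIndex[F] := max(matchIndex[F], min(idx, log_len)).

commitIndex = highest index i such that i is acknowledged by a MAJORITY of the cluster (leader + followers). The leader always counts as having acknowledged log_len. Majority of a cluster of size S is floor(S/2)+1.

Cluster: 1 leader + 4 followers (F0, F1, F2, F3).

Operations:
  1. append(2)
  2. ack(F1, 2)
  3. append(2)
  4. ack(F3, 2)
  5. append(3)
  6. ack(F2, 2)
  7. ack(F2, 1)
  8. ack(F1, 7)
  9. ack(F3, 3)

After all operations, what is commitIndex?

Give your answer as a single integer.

Op 1: append 2 -> log_len=2
Op 2: F1 acks idx 2 -> match: F0=0 F1=2 F2=0 F3=0; commitIndex=0
Op 3: append 2 -> log_len=4
Op 4: F3 acks idx 2 -> match: F0=0 F1=2 F2=0 F3=2; commitIndex=2
Op 5: append 3 -> log_len=7
Op 6: F2 acks idx 2 -> match: F0=0 F1=2 F2=2 F3=2; commitIndex=2
Op 7: F2 acks idx 1 -> match: F0=0 F1=2 F2=2 F3=2; commitIndex=2
Op 8: F1 acks idx 7 -> match: F0=0 F1=7 F2=2 F3=2; commitIndex=2
Op 9: F3 acks idx 3 -> match: F0=0 F1=7 F2=2 F3=3; commitIndex=3

Answer: 3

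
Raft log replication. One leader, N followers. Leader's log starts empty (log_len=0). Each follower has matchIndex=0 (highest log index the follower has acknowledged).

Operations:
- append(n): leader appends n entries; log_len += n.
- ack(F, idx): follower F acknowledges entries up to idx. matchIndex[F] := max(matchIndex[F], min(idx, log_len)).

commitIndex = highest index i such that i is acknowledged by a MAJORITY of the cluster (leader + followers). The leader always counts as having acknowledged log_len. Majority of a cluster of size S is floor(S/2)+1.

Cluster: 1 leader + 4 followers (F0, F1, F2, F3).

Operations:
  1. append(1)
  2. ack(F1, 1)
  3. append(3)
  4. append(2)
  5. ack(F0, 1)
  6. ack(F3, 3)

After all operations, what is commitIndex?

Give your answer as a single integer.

Answer: 1

Derivation:
Op 1: append 1 -> log_len=1
Op 2: F1 acks idx 1 -> match: F0=0 F1=1 F2=0 F3=0; commitIndex=0
Op 3: append 3 -> log_len=4
Op 4: append 2 -> log_len=6
Op 5: F0 acks idx 1 -> match: F0=1 F1=1 F2=0 F3=0; commitIndex=1
Op 6: F3 acks idx 3 -> match: F0=1 F1=1 F2=0 F3=3; commitIndex=1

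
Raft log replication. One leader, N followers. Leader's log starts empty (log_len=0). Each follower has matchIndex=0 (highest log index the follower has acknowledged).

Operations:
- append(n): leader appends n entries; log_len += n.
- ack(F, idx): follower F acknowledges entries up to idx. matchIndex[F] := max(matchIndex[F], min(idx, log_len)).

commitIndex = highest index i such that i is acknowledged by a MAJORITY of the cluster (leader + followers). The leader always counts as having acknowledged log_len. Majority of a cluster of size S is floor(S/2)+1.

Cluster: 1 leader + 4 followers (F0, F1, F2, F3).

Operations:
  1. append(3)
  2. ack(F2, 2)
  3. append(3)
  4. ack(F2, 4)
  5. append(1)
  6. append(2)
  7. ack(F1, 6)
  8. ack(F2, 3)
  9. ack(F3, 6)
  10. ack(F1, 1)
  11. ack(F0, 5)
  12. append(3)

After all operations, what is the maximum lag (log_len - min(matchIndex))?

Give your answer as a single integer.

Answer: 8

Derivation:
Op 1: append 3 -> log_len=3
Op 2: F2 acks idx 2 -> match: F0=0 F1=0 F2=2 F3=0; commitIndex=0
Op 3: append 3 -> log_len=6
Op 4: F2 acks idx 4 -> match: F0=0 F1=0 F2=4 F3=0; commitIndex=0
Op 5: append 1 -> log_len=7
Op 6: append 2 -> log_len=9
Op 7: F1 acks idx 6 -> match: F0=0 F1=6 F2=4 F3=0; commitIndex=4
Op 8: F2 acks idx 3 -> match: F0=0 F1=6 F2=4 F3=0; commitIndex=4
Op 9: F3 acks idx 6 -> match: F0=0 F1=6 F2=4 F3=6; commitIndex=6
Op 10: F1 acks idx 1 -> match: F0=0 F1=6 F2=4 F3=6; commitIndex=6
Op 11: F0 acks idx 5 -> match: F0=5 F1=6 F2=4 F3=6; commitIndex=6
Op 12: append 3 -> log_len=12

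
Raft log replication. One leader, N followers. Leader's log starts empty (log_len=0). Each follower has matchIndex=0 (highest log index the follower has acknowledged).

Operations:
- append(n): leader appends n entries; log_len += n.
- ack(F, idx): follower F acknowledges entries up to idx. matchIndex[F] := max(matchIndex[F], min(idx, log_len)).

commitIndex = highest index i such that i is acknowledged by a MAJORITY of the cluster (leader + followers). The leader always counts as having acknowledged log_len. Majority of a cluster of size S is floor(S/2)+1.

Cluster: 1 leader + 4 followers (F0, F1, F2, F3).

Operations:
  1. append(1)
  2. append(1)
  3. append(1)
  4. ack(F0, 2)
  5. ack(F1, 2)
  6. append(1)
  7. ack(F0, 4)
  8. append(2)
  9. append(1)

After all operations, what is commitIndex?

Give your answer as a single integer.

Answer: 2

Derivation:
Op 1: append 1 -> log_len=1
Op 2: append 1 -> log_len=2
Op 3: append 1 -> log_len=3
Op 4: F0 acks idx 2 -> match: F0=2 F1=0 F2=0 F3=0; commitIndex=0
Op 5: F1 acks idx 2 -> match: F0=2 F1=2 F2=0 F3=0; commitIndex=2
Op 6: append 1 -> log_len=4
Op 7: F0 acks idx 4 -> match: F0=4 F1=2 F2=0 F3=0; commitIndex=2
Op 8: append 2 -> log_len=6
Op 9: append 1 -> log_len=7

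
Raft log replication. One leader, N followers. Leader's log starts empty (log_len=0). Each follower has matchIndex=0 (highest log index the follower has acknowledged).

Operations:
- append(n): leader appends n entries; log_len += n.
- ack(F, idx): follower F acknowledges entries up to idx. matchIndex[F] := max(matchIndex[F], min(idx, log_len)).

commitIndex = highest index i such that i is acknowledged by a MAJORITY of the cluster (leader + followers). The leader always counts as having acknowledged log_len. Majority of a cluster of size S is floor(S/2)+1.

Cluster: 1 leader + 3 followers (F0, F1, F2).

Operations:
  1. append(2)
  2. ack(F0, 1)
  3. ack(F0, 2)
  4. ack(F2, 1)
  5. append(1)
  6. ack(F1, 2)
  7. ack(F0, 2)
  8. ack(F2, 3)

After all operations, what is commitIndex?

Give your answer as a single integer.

Answer: 2

Derivation:
Op 1: append 2 -> log_len=2
Op 2: F0 acks idx 1 -> match: F0=1 F1=0 F2=0; commitIndex=0
Op 3: F0 acks idx 2 -> match: F0=2 F1=0 F2=0; commitIndex=0
Op 4: F2 acks idx 1 -> match: F0=2 F1=0 F2=1; commitIndex=1
Op 5: append 1 -> log_len=3
Op 6: F1 acks idx 2 -> match: F0=2 F1=2 F2=1; commitIndex=2
Op 7: F0 acks idx 2 -> match: F0=2 F1=2 F2=1; commitIndex=2
Op 8: F2 acks idx 3 -> match: F0=2 F1=2 F2=3; commitIndex=2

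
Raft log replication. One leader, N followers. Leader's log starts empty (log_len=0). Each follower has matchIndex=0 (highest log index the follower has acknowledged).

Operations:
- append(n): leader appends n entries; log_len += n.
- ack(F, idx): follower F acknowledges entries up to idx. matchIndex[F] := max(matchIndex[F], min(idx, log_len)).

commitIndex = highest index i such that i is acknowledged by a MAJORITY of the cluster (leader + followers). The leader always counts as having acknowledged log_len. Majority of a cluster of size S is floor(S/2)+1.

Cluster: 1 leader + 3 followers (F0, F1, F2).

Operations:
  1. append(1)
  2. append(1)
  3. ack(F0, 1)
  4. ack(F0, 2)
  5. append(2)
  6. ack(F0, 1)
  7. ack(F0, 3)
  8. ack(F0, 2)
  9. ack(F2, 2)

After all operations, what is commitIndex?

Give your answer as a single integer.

Op 1: append 1 -> log_len=1
Op 2: append 1 -> log_len=2
Op 3: F0 acks idx 1 -> match: F0=1 F1=0 F2=0; commitIndex=0
Op 4: F0 acks idx 2 -> match: F0=2 F1=0 F2=0; commitIndex=0
Op 5: append 2 -> log_len=4
Op 6: F0 acks idx 1 -> match: F0=2 F1=0 F2=0; commitIndex=0
Op 7: F0 acks idx 3 -> match: F0=3 F1=0 F2=0; commitIndex=0
Op 8: F0 acks idx 2 -> match: F0=3 F1=0 F2=0; commitIndex=0
Op 9: F2 acks idx 2 -> match: F0=3 F1=0 F2=2; commitIndex=2

Answer: 2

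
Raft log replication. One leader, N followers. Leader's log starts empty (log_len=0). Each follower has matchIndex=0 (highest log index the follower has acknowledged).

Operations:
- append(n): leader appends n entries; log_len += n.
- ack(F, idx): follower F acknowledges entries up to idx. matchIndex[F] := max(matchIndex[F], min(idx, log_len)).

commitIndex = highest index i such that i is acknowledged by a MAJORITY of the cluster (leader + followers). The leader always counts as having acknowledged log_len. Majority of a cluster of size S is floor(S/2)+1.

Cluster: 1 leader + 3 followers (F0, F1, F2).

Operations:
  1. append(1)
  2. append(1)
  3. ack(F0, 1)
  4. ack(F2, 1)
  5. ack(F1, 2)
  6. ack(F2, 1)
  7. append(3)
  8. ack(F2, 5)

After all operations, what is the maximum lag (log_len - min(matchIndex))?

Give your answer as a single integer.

Answer: 4

Derivation:
Op 1: append 1 -> log_len=1
Op 2: append 1 -> log_len=2
Op 3: F0 acks idx 1 -> match: F0=1 F1=0 F2=0; commitIndex=0
Op 4: F2 acks idx 1 -> match: F0=1 F1=0 F2=1; commitIndex=1
Op 5: F1 acks idx 2 -> match: F0=1 F1=2 F2=1; commitIndex=1
Op 6: F2 acks idx 1 -> match: F0=1 F1=2 F2=1; commitIndex=1
Op 7: append 3 -> log_len=5
Op 8: F2 acks idx 5 -> match: F0=1 F1=2 F2=5; commitIndex=2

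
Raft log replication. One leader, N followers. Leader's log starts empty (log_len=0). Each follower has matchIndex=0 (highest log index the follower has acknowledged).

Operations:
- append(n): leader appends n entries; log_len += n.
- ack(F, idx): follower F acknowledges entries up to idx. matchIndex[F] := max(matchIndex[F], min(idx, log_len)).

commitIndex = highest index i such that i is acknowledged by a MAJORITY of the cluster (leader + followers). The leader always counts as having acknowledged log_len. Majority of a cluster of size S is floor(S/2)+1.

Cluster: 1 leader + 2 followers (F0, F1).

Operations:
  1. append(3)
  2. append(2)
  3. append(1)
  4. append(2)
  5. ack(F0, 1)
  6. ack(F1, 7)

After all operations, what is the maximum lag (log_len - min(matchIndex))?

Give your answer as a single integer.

Op 1: append 3 -> log_len=3
Op 2: append 2 -> log_len=5
Op 3: append 1 -> log_len=6
Op 4: append 2 -> log_len=8
Op 5: F0 acks idx 1 -> match: F0=1 F1=0; commitIndex=1
Op 6: F1 acks idx 7 -> match: F0=1 F1=7; commitIndex=7

Answer: 7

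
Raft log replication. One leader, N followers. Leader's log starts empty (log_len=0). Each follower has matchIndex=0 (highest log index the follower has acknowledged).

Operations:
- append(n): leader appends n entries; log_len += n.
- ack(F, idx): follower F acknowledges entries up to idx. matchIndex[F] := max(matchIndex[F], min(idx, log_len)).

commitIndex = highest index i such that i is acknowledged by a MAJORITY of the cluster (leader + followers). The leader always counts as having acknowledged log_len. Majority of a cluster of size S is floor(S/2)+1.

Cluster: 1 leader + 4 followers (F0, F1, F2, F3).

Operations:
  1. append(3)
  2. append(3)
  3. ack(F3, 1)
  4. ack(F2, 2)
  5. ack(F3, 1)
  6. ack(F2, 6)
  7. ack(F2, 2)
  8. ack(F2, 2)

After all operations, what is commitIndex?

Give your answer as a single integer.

Op 1: append 3 -> log_len=3
Op 2: append 3 -> log_len=6
Op 3: F3 acks idx 1 -> match: F0=0 F1=0 F2=0 F3=1; commitIndex=0
Op 4: F2 acks idx 2 -> match: F0=0 F1=0 F2=2 F3=1; commitIndex=1
Op 5: F3 acks idx 1 -> match: F0=0 F1=0 F2=2 F3=1; commitIndex=1
Op 6: F2 acks idx 6 -> match: F0=0 F1=0 F2=6 F3=1; commitIndex=1
Op 7: F2 acks idx 2 -> match: F0=0 F1=0 F2=6 F3=1; commitIndex=1
Op 8: F2 acks idx 2 -> match: F0=0 F1=0 F2=6 F3=1; commitIndex=1

Answer: 1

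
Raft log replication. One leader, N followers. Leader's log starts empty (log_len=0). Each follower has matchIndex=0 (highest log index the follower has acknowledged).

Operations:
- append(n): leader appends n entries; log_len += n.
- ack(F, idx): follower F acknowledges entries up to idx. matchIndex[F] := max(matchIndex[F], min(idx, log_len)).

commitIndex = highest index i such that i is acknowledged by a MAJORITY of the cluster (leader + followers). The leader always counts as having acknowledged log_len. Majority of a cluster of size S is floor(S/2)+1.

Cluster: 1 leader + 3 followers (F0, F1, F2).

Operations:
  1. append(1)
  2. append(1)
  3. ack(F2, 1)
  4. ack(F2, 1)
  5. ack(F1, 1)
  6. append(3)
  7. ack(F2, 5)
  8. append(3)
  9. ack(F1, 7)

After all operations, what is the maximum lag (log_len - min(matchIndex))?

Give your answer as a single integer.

Op 1: append 1 -> log_len=1
Op 2: append 1 -> log_len=2
Op 3: F2 acks idx 1 -> match: F0=0 F1=0 F2=1; commitIndex=0
Op 4: F2 acks idx 1 -> match: F0=0 F1=0 F2=1; commitIndex=0
Op 5: F1 acks idx 1 -> match: F0=0 F1=1 F2=1; commitIndex=1
Op 6: append 3 -> log_len=5
Op 7: F2 acks idx 5 -> match: F0=0 F1=1 F2=5; commitIndex=1
Op 8: append 3 -> log_len=8
Op 9: F1 acks idx 7 -> match: F0=0 F1=7 F2=5; commitIndex=5

Answer: 8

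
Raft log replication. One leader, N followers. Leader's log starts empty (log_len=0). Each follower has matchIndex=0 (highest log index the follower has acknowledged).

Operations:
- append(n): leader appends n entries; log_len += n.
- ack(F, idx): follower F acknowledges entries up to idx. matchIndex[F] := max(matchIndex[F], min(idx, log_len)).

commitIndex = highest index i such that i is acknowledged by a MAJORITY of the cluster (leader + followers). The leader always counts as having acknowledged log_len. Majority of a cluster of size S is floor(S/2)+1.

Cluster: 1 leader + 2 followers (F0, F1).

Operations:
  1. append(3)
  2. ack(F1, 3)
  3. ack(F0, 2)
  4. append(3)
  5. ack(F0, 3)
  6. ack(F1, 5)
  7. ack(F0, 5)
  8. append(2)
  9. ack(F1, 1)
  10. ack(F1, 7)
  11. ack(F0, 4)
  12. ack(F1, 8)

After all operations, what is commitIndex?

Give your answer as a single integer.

Op 1: append 3 -> log_len=3
Op 2: F1 acks idx 3 -> match: F0=0 F1=3; commitIndex=3
Op 3: F0 acks idx 2 -> match: F0=2 F1=3; commitIndex=3
Op 4: append 3 -> log_len=6
Op 5: F0 acks idx 3 -> match: F0=3 F1=3; commitIndex=3
Op 6: F1 acks idx 5 -> match: F0=3 F1=5; commitIndex=5
Op 7: F0 acks idx 5 -> match: F0=5 F1=5; commitIndex=5
Op 8: append 2 -> log_len=8
Op 9: F1 acks idx 1 -> match: F0=5 F1=5; commitIndex=5
Op 10: F1 acks idx 7 -> match: F0=5 F1=7; commitIndex=7
Op 11: F0 acks idx 4 -> match: F0=5 F1=7; commitIndex=7
Op 12: F1 acks idx 8 -> match: F0=5 F1=8; commitIndex=8

Answer: 8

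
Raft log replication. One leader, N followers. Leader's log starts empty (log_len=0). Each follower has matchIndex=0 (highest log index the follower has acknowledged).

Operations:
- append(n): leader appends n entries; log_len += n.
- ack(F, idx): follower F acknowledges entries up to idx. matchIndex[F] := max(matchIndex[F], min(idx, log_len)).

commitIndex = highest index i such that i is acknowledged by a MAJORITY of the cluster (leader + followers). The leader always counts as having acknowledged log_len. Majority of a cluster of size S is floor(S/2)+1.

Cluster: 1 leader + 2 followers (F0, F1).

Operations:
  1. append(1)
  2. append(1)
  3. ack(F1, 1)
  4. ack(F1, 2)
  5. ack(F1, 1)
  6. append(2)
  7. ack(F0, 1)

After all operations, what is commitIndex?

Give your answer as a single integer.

Op 1: append 1 -> log_len=1
Op 2: append 1 -> log_len=2
Op 3: F1 acks idx 1 -> match: F0=0 F1=1; commitIndex=1
Op 4: F1 acks idx 2 -> match: F0=0 F1=2; commitIndex=2
Op 5: F1 acks idx 1 -> match: F0=0 F1=2; commitIndex=2
Op 6: append 2 -> log_len=4
Op 7: F0 acks idx 1 -> match: F0=1 F1=2; commitIndex=2

Answer: 2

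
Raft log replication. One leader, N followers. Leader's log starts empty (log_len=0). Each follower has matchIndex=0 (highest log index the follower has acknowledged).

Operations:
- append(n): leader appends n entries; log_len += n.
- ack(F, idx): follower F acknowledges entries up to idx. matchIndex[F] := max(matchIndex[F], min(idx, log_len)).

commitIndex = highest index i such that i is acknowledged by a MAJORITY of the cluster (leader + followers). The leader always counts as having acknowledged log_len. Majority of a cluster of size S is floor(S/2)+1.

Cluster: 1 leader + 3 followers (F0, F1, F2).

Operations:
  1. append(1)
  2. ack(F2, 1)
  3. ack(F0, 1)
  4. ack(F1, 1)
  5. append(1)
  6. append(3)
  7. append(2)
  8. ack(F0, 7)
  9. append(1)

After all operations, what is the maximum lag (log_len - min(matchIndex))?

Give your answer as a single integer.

Op 1: append 1 -> log_len=1
Op 2: F2 acks idx 1 -> match: F0=0 F1=0 F2=1; commitIndex=0
Op 3: F0 acks idx 1 -> match: F0=1 F1=0 F2=1; commitIndex=1
Op 4: F1 acks idx 1 -> match: F0=1 F1=1 F2=1; commitIndex=1
Op 5: append 1 -> log_len=2
Op 6: append 3 -> log_len=5
Op 7: append 2 -> log_len=7
Op 8: F0 acks idx 7 -> match: F0=7 F1=1 F2=1; commitIndex=1
Op 9: append 1 -> log_len=8

Answer: 7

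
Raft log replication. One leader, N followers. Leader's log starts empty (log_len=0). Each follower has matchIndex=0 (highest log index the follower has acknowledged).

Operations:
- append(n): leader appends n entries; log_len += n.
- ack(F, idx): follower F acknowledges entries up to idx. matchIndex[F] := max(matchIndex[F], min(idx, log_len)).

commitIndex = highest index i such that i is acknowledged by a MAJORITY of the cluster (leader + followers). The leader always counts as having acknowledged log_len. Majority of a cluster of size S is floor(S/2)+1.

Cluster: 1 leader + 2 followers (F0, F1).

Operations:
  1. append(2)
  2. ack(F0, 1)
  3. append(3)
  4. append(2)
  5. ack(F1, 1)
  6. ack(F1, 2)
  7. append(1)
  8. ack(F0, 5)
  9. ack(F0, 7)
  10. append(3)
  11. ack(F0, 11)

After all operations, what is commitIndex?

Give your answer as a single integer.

Answer: 11

Derivation:
Op 1: append 2 -> log_len=2
Op 2: F0 acks idx 1 -> match: F0=1 F1=0; commitIndex=1
Op 3: append 3 -> log_len=5
Op 4: append 2 -> log_len=7
Op 5: F1 acks idx 1 -> match: F0=1 F1=1; commitIndex=1
Op 6: F1 acks idx 2 -> match: F0=1 F1=2; commitIndex=2
Op 7: append 1 -> log_len=8
Op 8: F0 acks idx 5 -> match: F0=5 F1=2; commitIndex=5
Op 9: F0 acks idx 7 -> match: F0=7 F1=2; commitIndex=7
Op 10: append 3 -> log_len=11
Op 11: F0 acks idx 11 -> match: F0=11 F1=2; commitIndex=11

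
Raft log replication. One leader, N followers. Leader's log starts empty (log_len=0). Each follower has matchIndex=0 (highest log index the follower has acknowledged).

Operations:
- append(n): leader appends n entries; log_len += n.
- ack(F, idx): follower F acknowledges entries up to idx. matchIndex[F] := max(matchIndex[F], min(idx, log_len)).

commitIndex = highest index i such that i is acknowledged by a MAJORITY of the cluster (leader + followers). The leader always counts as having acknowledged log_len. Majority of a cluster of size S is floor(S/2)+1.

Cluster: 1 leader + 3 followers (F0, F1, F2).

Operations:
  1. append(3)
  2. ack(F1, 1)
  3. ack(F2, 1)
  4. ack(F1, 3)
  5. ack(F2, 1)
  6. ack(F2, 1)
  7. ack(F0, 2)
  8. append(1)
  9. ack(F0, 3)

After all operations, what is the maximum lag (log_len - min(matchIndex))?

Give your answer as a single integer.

Op 1: append 3 -> log_len=3
Op 2: F1 acks idx 1 -> match: F0=0 F1=1 F2=0; commitIndex=0
Op 3: F2 acks idx 1 -> match: F0=0 F1=1 F2=1; commitIndex=1
Op 4: F1 acks idx 3 -> match: F0=0 F1=3 F2=1; commitIndex=1
Op 5: F2 acks idx 1 -> match: F0=0 F1=3 F2=1; commitIndex=1
Op 6: F2 acks idx 1 -> match: F0=0 F1=3 F2=1; commitIndex=1
Op 7: F0 acks idx 2 -> match: F0=2 F1=3 F2=1; commitIndex=2
Op 8: append 1 -> log_len=4
Op 9: F0 acks idx 3 -> match: F0=3 F1=3 F2=1; commitIndex=3

Answer: 3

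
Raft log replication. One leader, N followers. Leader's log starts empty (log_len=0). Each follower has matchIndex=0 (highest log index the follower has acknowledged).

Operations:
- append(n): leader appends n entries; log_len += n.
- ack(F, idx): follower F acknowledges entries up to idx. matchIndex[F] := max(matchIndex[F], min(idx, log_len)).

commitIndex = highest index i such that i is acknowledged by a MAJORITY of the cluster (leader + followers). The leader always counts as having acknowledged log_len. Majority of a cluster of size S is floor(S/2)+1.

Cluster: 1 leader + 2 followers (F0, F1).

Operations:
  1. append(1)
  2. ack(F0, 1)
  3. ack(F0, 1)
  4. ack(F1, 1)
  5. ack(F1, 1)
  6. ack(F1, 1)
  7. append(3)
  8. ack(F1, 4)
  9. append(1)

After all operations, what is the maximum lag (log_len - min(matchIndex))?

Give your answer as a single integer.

Op 1: append 1 -> log_len=1
Op 2: F0 acks idx 1 -> match: F0=1 F1=0; commitIndex=1
Op 3: F0 acks idx 1 -> match: F0=1 F1=0; commitIndex=1
Op 4: F1 acks idx 1 -> match: F0=1 F1=1; commitIndex=1
Op 5: F1 acks idx 1 -> match: F0=1 F1=1; commitIndex=1
Op 6: F1 acks idx 1 -> match: F0=1 F1=1; commitIndex=1
Op 7: append 3 -> log_len=4
Op 8: F1 acks idx 4 -> match: F0=1 F1=4; commitIndex=4
Op 9: append 1 -> log_len=5

Answer: 4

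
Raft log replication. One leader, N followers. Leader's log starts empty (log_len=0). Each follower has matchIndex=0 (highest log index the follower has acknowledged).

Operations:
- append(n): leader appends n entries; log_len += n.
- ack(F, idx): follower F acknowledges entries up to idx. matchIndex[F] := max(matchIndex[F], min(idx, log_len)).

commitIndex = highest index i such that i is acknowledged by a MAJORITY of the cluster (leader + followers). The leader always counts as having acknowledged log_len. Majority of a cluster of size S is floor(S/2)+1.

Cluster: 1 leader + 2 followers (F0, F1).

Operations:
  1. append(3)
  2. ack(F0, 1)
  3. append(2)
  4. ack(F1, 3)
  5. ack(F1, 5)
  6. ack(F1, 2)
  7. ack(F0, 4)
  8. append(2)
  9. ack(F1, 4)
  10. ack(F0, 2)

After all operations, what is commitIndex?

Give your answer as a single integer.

Answer: 5

Derivation:
Op 1: append 3 -> log_len=3
Op 2: F0 acks idx 1 -> match: F0=1 F1=0; commitIndex=1
Op 3: append 2 -> log_len=5
Op 4: F1 acks idx 3 -> match: F0=1 F1=3; commitIndex=3
Op 5: F1 acks idx 5 -> match: F0=1 F1=5; commitIndex=5
Op 6: F1 acks idx 2 -> match: F0=1 F1=5; commitIndex=5
Op 7: F0 acks idx 4 -> match: F0=4 F1=5; commitIndex=5
Op 8: append 2 -> log_len=7
Op 9: F1 acks idx 4 -> match: F0=4 F1=5; commitIndex=5
Op 10: F0 acks idx 2 -> match: F0=4 F1=5; commitIndex=5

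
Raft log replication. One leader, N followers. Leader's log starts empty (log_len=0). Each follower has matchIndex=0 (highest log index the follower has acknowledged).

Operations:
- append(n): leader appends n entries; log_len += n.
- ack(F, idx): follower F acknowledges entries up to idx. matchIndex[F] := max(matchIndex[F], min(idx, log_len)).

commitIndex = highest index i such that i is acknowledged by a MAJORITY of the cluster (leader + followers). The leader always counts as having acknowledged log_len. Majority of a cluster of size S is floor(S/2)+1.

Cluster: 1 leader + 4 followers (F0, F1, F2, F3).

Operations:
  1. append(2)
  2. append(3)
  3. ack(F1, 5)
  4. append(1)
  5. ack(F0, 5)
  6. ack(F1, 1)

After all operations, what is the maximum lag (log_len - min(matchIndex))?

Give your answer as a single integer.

Answer: 6

Derivation:
Op 1: append 2 -> log_len=2
Op 2: append 3 -> log_len=5
Op 3: F1 acks idx 5 -> match: F0=0 F1=5 F2=0 F3=0; commitIndex=0
Op 4: append 1 -> log_len=6
Op 5: F0 acks idx 5 -> match: F0=5 F1=5 F2=0 F3=0; commitIndex=5
Op 6: F1 acks idx 1 -> match: F0=5 F1=5 F2=0 F3=0; commitIndex=5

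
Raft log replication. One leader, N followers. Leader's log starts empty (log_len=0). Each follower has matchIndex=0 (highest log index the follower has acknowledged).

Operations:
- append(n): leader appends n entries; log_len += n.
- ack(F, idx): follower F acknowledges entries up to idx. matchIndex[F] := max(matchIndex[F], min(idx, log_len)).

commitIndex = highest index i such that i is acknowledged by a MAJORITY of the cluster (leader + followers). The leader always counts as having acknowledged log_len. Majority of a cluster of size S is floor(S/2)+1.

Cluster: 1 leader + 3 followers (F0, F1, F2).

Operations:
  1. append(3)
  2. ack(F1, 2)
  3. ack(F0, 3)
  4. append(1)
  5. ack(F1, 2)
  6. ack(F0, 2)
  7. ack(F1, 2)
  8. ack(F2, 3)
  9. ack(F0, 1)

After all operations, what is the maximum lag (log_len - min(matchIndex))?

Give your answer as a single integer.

Op 1: append 3 -> log_len=3
Op 2: F1 acks idx 2 -> match: F0=0 F1=2 F2=0; commitIndex=0
Op 3: F0 acks idx 3 -> match: F0=3 F1=2 F2=0; commitIndex=2
Op 4: append 1 -> log_len=4
Op 5: F1 acks idx 2 -> match: F0=3 F1=2 F2=0; commitIndex=2
Op 6: F0 acks idx 2 -> match: F0=3 F1=2 F2=0; commitIndex=2
Op 7: F1 acks idx 2 -> match: F0=3 F1=2 F2=0; commitIndex=2
Op 8: F2 acks idx 3 -> match: F0=3 F1=2 F2=3; commitIndex=3
Op 9: F0 acks idx 1 -> match: F0=3 F1=2 F2=3; commitIndex=3

Answer: 2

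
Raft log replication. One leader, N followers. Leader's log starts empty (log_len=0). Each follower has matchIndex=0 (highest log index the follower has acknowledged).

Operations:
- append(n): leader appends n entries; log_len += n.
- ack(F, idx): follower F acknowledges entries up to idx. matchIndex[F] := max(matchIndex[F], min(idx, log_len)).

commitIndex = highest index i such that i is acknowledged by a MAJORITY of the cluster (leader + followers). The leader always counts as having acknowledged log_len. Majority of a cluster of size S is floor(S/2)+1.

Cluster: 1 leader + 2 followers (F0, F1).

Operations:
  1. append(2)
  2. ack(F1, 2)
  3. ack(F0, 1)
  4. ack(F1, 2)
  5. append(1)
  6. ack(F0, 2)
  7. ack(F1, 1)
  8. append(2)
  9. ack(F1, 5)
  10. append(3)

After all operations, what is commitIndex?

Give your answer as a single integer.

Answer: 5

Derivation:
Op 1: append 2 -> log_len=2
Op 2: F1 acks idx 2 -> match: F0=0 F1=2; commitIndex=2
Op 3: F0 acks idx 1 -> match: F0=1 F1=2; commitIndex=2
Op 4: F1 acks idx 2 -> match: F0=1 F1=2; commitIndex=2
Op 5: append 1 -> log_len=3
Op 6: F0 acks idx 2 -> match: F0=2 F1=2; commitIndex=2
Op 7: F1 acks idx 1 -> match: F0=2 F1=2; commitIndex=2
Op 8: append 2 -> log_len=5
Op 9: F1 acks idx 5 -> match: F0=2 F1=5; commitIndex=5
Op 10: append 3 -> log_len=8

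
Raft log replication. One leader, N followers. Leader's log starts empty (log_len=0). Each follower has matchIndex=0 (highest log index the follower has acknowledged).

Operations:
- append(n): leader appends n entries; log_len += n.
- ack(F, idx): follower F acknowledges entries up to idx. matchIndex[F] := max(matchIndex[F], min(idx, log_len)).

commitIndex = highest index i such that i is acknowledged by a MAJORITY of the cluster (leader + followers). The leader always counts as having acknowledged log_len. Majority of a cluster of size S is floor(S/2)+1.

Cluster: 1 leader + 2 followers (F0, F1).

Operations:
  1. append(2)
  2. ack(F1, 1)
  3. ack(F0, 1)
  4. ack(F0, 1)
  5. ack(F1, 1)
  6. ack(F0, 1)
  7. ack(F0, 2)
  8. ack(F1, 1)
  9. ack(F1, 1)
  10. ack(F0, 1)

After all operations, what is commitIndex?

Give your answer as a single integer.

Op 1: append 2 -> log_len=2
Op 2: F1 acks idx 1 -> match: F0=0 F1=1; commitIndex=1
Op 3: F0 acks idx 1 -> match: F0=1 F1=1; commitIndex=1
Op 4: F0 acks idx 1 -> match: F0=1 F1=1; commitIndex=1
Op 5: F1 acks idx 1 -> match: F0=1 F1=1; commitIndex=1
Op 6: F0 acks idx 1 -> match: F0=1 F1=1; commitIndex=1
Op 7: F0 acks idx 2 -> match: F0=2 F1=1; commitIndex=2
Op 8: F1 acks idx 1 -> match: F0=2 F1=1; commitIndex=2
Op 9: F1 acks idx 1 -> match: F0=2 F1=1; commitIndex=2
Op 10: F0 acks idx 1 -> match: F0=2 F1=1; commitIndex=2

Answer: 2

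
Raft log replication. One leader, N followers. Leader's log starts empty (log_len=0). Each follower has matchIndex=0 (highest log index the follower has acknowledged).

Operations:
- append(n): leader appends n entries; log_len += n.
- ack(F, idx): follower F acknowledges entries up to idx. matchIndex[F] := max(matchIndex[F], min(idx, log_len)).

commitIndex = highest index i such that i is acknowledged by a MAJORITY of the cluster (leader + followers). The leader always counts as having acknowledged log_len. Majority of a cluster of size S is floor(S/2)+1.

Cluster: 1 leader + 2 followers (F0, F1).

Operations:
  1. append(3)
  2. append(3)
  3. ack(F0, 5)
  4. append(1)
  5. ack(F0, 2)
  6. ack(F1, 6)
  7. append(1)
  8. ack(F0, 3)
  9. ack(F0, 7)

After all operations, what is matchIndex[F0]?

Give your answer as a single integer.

Answer: 7

Derivation:
Op 1: append 3 -> log_len=3
Op 2: append 3 -> log_len=6
Op 3: F0 acks idx 5 -> match: F0=5 F1=0; commitIndex=5
Op 4: append 1 -> log_len=7
Op 5: F0 acks idx 2 -> match: F0=5 F1=0; commitIndex=5
Op 6: F1 acks idx 6 -> match: F0=5 F1=6; commitIndex=6
Op 7: append 1 -> log_len=8
Op 8: F0 acks idx 3 -> match: F0=5 F1=6; commitIndex=6
Op 9: F0 acks idx 7 -> match: F0=7 F1=6; commitIndex=7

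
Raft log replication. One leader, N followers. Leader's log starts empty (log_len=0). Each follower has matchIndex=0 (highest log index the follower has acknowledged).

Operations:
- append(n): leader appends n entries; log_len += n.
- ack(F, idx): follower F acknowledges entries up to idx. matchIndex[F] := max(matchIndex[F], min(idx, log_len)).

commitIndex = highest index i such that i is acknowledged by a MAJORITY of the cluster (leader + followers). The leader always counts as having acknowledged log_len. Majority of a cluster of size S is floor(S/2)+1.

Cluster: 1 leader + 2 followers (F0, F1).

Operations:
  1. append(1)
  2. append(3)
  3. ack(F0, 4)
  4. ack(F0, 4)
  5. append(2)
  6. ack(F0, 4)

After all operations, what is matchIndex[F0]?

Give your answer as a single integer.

Answer: 4

Derivation:
Op 1: append 1 -> log_len=1
Op 2: append 3 -> log_len=4
Op 3: F0 acks idx 4 -> match: F0=4 F1=0; commitIndex=4
Op 4: F0 acks idx 4 -> match: F0=4 F1=0; commitIndex=4
Op 5: append 2 -> log_len=6
Op 6: F0 acks idx 4 -> match: F0=4 F1=0; commitIndex=4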